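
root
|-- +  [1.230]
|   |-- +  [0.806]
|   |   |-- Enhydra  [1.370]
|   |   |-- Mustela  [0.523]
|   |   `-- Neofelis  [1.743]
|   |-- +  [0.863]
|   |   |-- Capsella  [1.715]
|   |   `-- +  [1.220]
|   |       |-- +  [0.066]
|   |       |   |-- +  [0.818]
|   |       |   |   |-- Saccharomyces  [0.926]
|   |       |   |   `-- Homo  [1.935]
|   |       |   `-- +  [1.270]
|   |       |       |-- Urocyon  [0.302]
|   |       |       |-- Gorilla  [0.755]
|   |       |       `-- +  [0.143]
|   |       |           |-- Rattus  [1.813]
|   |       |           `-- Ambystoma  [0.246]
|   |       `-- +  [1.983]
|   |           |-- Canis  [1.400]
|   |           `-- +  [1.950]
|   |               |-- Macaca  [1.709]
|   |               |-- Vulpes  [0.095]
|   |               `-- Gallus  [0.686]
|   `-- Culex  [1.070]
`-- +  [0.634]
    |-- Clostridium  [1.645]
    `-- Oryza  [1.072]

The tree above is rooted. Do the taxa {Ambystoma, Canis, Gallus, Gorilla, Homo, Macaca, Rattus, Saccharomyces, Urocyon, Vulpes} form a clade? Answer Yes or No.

Yes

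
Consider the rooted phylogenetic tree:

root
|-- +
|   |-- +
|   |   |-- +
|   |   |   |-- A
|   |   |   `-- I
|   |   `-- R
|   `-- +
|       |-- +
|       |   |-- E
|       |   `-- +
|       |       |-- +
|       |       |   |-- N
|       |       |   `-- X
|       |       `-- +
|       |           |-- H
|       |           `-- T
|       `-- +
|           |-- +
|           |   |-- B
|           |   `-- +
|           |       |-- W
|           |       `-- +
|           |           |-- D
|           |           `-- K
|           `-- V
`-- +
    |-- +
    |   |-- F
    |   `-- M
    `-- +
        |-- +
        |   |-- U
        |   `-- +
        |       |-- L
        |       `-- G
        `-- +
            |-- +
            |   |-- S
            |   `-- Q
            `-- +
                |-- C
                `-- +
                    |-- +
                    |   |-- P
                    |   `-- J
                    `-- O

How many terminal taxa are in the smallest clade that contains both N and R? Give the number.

13

The MRCA of N and R is the node subtending (((A,I),R),((E,((N,X),(H,T))),((B,(W,(D,K))),V))).
That clade contains 13 terminal taxa: A, B, D, E, H, I, K, N, R, T, V, W, X.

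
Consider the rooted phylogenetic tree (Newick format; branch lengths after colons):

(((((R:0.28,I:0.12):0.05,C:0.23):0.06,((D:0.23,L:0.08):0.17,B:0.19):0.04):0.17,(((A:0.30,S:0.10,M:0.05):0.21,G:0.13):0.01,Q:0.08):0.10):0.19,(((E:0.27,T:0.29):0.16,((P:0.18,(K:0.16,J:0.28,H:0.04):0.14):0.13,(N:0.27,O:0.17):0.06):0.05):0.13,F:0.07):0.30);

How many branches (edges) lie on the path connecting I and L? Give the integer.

The MRCA of I and L is the node subtending (((R,I),C),((D,L),B)).
From I up to that node: 3 branches. From L up to the same node: 3 branches. Total: 3 + 3 = 6.

6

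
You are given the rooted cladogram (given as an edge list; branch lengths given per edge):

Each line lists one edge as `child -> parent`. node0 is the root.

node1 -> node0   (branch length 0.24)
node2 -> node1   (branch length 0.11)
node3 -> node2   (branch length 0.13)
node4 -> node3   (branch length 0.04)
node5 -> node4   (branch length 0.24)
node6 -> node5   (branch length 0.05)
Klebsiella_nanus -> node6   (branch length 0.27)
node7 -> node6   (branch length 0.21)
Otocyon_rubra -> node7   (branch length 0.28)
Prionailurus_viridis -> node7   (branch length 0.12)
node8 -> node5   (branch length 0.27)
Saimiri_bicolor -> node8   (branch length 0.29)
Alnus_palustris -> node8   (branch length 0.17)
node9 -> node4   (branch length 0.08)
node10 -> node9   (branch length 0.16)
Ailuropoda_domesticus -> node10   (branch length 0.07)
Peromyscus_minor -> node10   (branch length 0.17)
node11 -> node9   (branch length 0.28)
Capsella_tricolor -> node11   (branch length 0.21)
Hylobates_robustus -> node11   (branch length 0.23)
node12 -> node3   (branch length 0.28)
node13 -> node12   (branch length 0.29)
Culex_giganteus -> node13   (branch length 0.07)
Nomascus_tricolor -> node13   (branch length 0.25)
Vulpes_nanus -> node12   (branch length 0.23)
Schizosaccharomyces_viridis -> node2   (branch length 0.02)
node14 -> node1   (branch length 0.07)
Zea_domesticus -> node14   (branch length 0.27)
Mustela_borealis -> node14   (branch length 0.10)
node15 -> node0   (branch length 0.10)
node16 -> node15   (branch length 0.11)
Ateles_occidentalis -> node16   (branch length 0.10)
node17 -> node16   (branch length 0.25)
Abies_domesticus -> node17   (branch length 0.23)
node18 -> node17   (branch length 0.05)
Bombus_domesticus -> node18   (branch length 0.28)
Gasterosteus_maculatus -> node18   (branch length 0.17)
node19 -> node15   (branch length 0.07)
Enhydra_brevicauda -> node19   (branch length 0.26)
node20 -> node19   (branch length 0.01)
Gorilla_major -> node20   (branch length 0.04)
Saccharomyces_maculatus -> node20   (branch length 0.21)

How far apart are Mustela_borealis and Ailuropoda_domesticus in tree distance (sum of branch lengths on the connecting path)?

The path runs Mustela_borealis → … → MRCA → … → Ailuropoda_domesticus; the MRCA is the node subtending ((((((Klebsiella_nanus,(Otocyon_rubra,Prionailurus_viridis)),(Saimiri_bicolor,Alnus_palustris)),((Ailuropoda_domesticus,Peromyscus_minor),(Capsella_tricolor,Hylobates_robustus))),((Culex_giganteus,Nomascus_tricolor),Vulpes_nanus)),Schizosaccharomyces_viridis),(Zea_domesticus,Mustela_borealis)).
Branch lengths along that path: 0.10 + 0.07 + 0.11 + 0.13 + 0.04 + 0.08 + 0.16 + 0.07 = 0.76.

0.76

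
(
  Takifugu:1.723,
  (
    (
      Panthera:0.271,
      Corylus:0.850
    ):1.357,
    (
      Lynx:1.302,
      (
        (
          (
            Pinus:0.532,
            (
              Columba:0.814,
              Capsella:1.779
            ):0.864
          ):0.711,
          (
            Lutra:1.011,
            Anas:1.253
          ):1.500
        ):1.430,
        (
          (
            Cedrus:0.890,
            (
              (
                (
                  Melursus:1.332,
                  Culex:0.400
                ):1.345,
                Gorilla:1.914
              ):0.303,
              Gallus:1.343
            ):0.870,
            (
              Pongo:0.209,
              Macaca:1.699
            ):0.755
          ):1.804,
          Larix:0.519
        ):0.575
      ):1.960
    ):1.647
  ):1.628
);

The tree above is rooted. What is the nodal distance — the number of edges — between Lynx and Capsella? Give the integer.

The MRCA of Lynx and Capsella is the node subtending (Lynx,(((Pinus,(Columba,Capsella)),(Lutra,Anas)),((Cedrus,(((Melursus,Culex),Gorilla),Gallus),(Pongo,Macaca)),Larix))).
From Lynx up to that node: 1 branch. From Capsella up to the same node: 5 branches. Total: 1 + 5 = 6.

6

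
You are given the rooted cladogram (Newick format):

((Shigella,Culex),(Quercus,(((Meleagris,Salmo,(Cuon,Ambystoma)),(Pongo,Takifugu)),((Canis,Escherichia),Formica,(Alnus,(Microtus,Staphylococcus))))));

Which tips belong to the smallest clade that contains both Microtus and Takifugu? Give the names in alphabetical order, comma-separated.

Tracing Microtus: it sits inside (Microtus,Staphylococcus).
Tracing Takifugu: it sits inside (Pongo,Takifugu).
The smallest clade enclosing both is (((Meleagris,Salmo,(Cuon,Ambystoma)),(Pongo,Takifugu)),((Canis,Escherichia),Formica,(Alnus,(Microtus,Staphylococcus)))); the answer is its 12 terminal taxa in alphabetical order.

Alnus, Ambystoma, Canis, Cuon, Escherichia, Formica, Meleagris, Microtus, Pongo, Salmo, Staphylococcus, Takifugu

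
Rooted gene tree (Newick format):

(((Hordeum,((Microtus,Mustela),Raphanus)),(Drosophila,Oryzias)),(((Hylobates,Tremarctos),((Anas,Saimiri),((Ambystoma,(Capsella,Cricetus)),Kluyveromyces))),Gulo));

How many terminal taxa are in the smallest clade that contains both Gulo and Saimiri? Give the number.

9

The MRCA of Gulo and Saimiri is the node subtending (((Hylobates,Tremarctos),((Anas,Saimiri),((Ambystoma,(Capsella,Cricetus)),Kluyveromyces))),Gulo).
That clade contains 9 terminal taxa: Ambystoma, Anas, Capsella, Cricetus, Gulo, Hylobates, Kluyveromyces, Saimiri, Tremarctos.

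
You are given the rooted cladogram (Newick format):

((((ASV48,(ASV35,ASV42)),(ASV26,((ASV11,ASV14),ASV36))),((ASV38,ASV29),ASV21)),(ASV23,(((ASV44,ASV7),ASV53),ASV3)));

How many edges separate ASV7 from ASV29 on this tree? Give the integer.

9

The MRCA of ASV7 and ASV29 is the root of the tree.
From ASV7 up to that node: 5 branches. From ASV29 up to the same node: 4 branches. Total: 5 + 4 = 9.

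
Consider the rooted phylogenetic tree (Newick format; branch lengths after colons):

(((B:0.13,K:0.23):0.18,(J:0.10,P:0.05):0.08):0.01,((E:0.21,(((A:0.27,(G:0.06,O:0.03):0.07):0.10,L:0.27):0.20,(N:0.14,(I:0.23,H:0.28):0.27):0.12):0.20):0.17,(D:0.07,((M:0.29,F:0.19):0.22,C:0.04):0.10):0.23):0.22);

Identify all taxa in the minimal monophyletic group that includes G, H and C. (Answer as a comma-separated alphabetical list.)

Tracing G: it sits inside (G,O).
Tracing H: it sits inside (I,H).
Tracing C: it sits inside ((M,F),C).
The smallest clade enclosing all 3 is ((E,(((A,(G,O)),L),(N,(I,H)))),(D,((M,F),C))); the answer is its 12 terminal taxa in alphabetical order.

A, C, D, E, F, G, H, I, L, M, N, O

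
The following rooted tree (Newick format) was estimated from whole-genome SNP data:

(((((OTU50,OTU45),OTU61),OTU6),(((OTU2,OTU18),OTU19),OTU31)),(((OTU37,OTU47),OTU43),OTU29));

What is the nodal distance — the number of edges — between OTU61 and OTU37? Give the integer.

The MRCA of OTU61 and OTU37 is the root of the tree.
From OTU61 up to that node: 4 branches. From OTU37 up to the same node: 4 branches. Total: 4 + 4 = 8.

8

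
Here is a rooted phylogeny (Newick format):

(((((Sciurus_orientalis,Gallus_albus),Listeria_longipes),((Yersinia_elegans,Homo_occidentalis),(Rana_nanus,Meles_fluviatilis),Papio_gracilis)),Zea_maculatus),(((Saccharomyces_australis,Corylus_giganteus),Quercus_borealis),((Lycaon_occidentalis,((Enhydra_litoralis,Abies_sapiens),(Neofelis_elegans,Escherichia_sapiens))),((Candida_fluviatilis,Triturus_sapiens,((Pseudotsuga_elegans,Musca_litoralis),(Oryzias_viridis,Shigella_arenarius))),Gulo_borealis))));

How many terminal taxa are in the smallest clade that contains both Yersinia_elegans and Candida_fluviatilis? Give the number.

The MRCA of Yersinia_elegans and Candida_fluviatilis is the root, so the clade is the entire tree.
That clade contains 24 terminal taxa: Abies_sapiens, Candida_fluviatilis, Corylus_giganteus, Enhydra_litoralis, Escherichia_sapiens, Gallus_albus, Gulo_borealis, Homo_occidentalis, Listeria_longipes, Lycaon_occidentalis, Meles_fluviatilis, Musca_litoralis, Neofelis_elegans, Oryzias_viridis, Papio_gracilis, Pseudotsuga_elegans, Quercus_borealis, Rana_nanus, Saccharomyces_australis, Sciurus_orientalis, Shigella_arenarius, Triturus_sapiens, Yersinia_elegans, Zea_maculatus.

24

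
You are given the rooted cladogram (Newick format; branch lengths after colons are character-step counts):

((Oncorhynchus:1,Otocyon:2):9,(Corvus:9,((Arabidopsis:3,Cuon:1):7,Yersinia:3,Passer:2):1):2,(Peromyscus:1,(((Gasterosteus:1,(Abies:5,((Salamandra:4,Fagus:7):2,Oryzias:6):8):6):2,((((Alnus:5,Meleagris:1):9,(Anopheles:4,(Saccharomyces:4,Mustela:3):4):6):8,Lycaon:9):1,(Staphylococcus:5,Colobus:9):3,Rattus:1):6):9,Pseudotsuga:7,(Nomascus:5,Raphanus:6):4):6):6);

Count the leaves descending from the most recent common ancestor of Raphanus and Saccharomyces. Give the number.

17

The MRCA of Raphanus and Saccharomyces is the node subtending (((Gasterosteus,(Abies,((Salamandra,Fagus),Oryzias))),((((Alnus,Meleagris),(Anopheles,(Saccharomyces,Mustela))),Lycaon),(Staphylococcus,Colobus),Rattus)),Pseudotsuga,(Nomascus,Raphanus)).
That clade contains 17 terminal taxa: Abies, Alnus, Anopheles, Colobus, Fagus, Gasterosteus, Lycaon, Meleagris, Mustela, Nomascus, Oryzias, Pseudotsuga, Raphanus, Rattus, Saccharomyces, Salamandra, Staphylococcus.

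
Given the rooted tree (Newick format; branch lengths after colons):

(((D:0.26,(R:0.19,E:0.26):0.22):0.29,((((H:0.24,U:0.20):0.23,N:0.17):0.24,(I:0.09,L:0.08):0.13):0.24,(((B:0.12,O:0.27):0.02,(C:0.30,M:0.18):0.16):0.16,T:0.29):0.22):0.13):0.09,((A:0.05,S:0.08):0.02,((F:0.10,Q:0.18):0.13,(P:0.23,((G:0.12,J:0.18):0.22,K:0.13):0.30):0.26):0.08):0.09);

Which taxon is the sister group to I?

L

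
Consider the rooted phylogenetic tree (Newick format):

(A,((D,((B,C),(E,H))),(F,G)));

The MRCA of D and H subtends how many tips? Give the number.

5

The MRCA of D and H is the node subtending (D,((B,C),(E,H))).
That clade contains 5 terminal taxa: B, C, D, E, H.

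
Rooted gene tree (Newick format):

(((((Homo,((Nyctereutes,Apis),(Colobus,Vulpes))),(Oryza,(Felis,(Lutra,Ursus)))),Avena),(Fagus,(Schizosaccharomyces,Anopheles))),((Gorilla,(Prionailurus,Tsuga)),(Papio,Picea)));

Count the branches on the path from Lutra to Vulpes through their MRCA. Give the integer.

8

The MRCA of Lutra and Vulpes is the node subtending ((Homo,((Nyctereutes,Apis),(Colobus,Vulpes))),(Oryza,(Felis,(Lutra,Ursus)))).
From Lutra up to that node: 4 branches. From Vulpes up to the same node: 4 branches. Total: 4 + 4 = 8.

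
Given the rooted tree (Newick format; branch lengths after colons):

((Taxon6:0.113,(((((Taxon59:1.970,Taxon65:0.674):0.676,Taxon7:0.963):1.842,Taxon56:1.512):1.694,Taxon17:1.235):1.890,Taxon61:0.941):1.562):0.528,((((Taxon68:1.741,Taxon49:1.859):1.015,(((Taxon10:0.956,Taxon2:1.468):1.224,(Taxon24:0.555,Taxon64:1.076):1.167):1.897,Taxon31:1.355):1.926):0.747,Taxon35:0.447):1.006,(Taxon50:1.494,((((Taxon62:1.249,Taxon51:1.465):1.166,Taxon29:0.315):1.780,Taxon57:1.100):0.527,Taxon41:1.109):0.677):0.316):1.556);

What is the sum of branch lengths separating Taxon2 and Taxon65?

18.690

The path runs Taxon2 → … → MRCA → … → Taxon65; the MRCA is the root of the tree.
Branch lengths along that path: 1.468 + 1.224 + 1.897 + 1.926 + 0.747 + 1.006 + 1.556 + 0.528 + 1.562 + 1.890 + 1.694 + 1.842 + 0.676 + 0.674 = 18.690.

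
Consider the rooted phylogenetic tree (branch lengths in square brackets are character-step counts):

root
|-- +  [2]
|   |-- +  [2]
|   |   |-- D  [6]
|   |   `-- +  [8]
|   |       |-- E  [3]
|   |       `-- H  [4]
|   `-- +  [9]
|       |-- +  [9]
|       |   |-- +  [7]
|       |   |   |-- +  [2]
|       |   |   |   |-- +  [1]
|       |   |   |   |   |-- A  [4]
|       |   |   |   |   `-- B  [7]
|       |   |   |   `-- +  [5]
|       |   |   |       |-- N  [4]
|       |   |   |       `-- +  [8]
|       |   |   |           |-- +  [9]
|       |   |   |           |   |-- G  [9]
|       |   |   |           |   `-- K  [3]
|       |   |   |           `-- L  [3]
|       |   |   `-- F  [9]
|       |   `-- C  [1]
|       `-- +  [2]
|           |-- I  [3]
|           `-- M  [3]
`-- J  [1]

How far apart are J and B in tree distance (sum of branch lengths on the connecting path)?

38

The path runs J → … → MRCA → … → B; the MRCA is the root of the tree.
Branch lengths along that path: 1 + 2 + 9 + 9 + 7 + 2 + 1 + 7 = 38.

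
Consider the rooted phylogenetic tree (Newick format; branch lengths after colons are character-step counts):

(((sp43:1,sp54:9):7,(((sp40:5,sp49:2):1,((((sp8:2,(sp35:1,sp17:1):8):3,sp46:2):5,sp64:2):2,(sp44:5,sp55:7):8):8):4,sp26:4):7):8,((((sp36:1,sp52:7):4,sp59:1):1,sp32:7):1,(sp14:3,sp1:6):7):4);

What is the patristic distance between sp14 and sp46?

50

The path runs sp14 → … → MRCA → … → sp46; the MRCA is the root of the tree.
Branch lengths along that path: 3 + 7 + 4 + 8 + 7 + 4 + 8 + 2 + 5 + 2 = 50.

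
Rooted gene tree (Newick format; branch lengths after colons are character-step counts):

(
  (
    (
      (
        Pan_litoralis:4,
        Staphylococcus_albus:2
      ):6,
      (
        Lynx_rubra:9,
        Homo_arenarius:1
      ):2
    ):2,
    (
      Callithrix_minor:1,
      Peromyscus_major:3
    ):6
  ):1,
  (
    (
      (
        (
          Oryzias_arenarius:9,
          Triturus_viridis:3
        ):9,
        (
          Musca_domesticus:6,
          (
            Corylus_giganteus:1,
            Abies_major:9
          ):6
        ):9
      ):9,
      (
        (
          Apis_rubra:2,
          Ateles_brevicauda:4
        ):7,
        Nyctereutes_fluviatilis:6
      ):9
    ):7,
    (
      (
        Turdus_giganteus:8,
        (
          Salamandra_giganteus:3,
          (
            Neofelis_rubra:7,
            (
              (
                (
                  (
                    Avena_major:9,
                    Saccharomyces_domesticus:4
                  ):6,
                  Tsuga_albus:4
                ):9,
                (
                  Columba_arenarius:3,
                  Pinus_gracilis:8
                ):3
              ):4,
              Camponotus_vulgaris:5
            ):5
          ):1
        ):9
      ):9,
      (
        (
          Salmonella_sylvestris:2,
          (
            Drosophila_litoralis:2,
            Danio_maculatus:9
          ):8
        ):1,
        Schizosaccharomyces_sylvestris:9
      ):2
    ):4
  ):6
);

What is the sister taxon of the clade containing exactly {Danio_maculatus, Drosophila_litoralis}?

The clade containing exactly {Danio_maculatus, Drosophila_litoralis} attaches to the tree at the node subtending (Salmonella_sylvestris,(Drosophila_litoralis,Danio_maculatus)).
The other lineage descending from that same node — the sister group — is the single tip Salmonella_sylvestris.

Salmonella_sylvestris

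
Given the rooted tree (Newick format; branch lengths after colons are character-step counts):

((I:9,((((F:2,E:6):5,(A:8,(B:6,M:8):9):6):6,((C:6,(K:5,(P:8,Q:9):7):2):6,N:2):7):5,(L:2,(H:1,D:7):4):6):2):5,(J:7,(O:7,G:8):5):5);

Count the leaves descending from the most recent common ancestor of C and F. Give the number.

The MRCA of C and F is the node subtending (((F,E),(A,(B,M))),((C,(K,(P,Q))),N)).
That clade contains 10 terminal taxa: A, B, C, E, F, K, M, N, P, Q.

10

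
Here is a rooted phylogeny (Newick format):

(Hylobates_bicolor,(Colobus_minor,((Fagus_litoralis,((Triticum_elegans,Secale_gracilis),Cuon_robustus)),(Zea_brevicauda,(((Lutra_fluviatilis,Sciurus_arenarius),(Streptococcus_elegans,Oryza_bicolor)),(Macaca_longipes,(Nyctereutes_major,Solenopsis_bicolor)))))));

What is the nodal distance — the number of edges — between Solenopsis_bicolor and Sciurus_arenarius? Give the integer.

6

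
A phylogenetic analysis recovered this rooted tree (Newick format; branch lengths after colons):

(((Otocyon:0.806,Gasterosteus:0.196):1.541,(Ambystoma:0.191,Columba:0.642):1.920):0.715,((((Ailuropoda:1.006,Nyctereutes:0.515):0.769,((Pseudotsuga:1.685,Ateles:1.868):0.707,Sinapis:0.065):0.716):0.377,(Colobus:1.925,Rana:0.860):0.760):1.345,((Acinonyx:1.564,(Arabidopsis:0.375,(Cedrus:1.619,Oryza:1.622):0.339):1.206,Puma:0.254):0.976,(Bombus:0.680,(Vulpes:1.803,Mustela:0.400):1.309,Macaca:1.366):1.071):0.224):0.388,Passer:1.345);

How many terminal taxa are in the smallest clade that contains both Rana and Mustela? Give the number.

The MRCA of Rana and Mustela is the node subtending ((((Ailuropoda,Nyctereutes),((Pseudotsuga,Ateles),Sinapis)),(Colobus,Rana)),((Acinonyx,(Arabidopsis,(Cedrus,Oryza)),Puma),(Bombus,(Vulpes,Mustela),Macaca))).
That clade contains 16 terminal taxa: Acinonyx, Ailuropoda, Arabidopsis, Ateles, Bombus, Cedrus, Colobus, Macaca, Mustela, Nyctereutes, Oryza, Pseudotsuga, Puma, Rana, Sinapis, Vulpes.

16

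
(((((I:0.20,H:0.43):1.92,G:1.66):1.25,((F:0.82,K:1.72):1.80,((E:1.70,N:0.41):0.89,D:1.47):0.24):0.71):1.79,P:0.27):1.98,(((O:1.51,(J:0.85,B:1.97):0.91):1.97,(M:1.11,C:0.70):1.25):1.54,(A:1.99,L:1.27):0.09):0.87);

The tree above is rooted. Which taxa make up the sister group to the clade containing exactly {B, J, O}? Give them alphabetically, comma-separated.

C, M

The clade containing exactly {B, J, O} attaches to the tree at the node subtending ((O,(J,B)),(M,C)).
The other lineage descending from that same node — the sister group — is (M,C); its 2 tips in alphabetical order are the answer.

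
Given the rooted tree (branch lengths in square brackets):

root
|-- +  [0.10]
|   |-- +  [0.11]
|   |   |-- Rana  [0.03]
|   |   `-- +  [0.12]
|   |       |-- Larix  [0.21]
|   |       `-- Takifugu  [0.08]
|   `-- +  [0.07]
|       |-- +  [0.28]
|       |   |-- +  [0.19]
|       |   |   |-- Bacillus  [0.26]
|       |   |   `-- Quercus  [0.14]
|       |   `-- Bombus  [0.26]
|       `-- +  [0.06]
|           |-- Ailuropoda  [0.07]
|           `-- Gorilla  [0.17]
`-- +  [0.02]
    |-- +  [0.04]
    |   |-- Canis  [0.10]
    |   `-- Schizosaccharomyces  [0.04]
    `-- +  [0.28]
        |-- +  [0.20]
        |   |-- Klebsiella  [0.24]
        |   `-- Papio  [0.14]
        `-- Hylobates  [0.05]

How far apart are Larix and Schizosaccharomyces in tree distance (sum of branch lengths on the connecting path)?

The path runs Larix → … → MRCA → … → Schizosaccharomyces; the MRCA is the root of the tree.
Branch lengths along that path: 0.21 + 0.12 + 0.11 + 0.10 + 0.02 + 0.04 + 0.04 = 0.64.

0.64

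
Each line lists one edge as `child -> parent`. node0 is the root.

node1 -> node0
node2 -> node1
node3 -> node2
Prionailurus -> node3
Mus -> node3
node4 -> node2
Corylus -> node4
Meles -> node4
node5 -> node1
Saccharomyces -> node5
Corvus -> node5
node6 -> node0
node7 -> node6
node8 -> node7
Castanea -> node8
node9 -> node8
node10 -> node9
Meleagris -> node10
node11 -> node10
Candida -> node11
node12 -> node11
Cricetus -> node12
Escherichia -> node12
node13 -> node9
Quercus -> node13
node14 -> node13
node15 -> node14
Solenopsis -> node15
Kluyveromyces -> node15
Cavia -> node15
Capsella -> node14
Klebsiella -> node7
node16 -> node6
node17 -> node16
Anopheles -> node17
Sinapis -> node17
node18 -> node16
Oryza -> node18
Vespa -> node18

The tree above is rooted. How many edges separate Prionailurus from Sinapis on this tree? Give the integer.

The MRCA of Prionailurus and Sinapis is the root of the tree.
From Prionailurus up to that node: 4 branches. From Sinapis up to the same node: 4 branches. Total: 4 + 4 = 8.

8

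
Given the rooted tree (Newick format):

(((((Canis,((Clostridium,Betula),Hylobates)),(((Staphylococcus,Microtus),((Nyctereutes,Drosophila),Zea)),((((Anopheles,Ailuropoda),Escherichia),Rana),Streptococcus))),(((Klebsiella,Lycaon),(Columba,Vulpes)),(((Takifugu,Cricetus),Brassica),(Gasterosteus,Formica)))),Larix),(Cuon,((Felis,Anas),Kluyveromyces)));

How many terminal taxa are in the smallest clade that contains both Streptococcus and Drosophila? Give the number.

The MRCA of Streptococcus and Drosophila is the node subtending (((Staphylococcus,Microtus),((Nyctereutes,Drosophila),Zea)),((((Anopheles,Ailuropoda),Escherichia),Rana),Streptococcus)).
That clade contains 10 terminal taxa: Ailuropoda, Anopheles, Drosophila, Escherichia, Microtus, Nyctereutes, Rana, Staphylococcus, Streptococcus, Zea.

10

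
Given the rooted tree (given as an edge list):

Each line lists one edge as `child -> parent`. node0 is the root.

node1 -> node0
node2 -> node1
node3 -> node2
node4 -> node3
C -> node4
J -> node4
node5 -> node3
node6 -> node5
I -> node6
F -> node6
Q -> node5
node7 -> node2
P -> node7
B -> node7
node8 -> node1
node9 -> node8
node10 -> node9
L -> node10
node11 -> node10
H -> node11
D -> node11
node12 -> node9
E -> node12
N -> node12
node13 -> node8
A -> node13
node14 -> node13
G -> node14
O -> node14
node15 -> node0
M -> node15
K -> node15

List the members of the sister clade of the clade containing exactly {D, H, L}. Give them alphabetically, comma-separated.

The clade containing exactly {D, H, L} attaches to the tree at the node subtending ((L,(H,D)),(E,N)).
The other lineage descending from that same node — the sister group — is (E,N); its 2 tips in alphabetical order are the answer.

E, N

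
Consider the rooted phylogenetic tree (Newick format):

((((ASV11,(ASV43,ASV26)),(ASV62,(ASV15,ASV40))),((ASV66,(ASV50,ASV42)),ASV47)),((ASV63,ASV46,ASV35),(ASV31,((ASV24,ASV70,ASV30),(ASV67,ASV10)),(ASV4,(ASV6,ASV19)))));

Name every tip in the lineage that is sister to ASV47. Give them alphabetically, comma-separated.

ASV42, ASV50, ASV66

ASV47 attaches to the tree at the node subtending ((ASV66,(ASV50,ASV42)),ASV47).
The other lineage descending from that same node — the sister group — is (ASV66,(ASV50,ASV42)); its 3 tips in alphabetical order are the answer.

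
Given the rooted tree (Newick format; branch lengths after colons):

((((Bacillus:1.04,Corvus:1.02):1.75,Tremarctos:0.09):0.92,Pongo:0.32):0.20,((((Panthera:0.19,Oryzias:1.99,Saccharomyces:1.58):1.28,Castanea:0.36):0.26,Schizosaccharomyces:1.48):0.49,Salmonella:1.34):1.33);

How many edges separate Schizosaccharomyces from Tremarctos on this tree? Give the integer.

6

The MRCA of Schizosaccharomyces and Tremarctos is the root of the tree.
From Schizosaccharomyces up to that node: 3 branches. From Tremarctos up to the same node: 3 branches. Total: 3 + 3 = 6.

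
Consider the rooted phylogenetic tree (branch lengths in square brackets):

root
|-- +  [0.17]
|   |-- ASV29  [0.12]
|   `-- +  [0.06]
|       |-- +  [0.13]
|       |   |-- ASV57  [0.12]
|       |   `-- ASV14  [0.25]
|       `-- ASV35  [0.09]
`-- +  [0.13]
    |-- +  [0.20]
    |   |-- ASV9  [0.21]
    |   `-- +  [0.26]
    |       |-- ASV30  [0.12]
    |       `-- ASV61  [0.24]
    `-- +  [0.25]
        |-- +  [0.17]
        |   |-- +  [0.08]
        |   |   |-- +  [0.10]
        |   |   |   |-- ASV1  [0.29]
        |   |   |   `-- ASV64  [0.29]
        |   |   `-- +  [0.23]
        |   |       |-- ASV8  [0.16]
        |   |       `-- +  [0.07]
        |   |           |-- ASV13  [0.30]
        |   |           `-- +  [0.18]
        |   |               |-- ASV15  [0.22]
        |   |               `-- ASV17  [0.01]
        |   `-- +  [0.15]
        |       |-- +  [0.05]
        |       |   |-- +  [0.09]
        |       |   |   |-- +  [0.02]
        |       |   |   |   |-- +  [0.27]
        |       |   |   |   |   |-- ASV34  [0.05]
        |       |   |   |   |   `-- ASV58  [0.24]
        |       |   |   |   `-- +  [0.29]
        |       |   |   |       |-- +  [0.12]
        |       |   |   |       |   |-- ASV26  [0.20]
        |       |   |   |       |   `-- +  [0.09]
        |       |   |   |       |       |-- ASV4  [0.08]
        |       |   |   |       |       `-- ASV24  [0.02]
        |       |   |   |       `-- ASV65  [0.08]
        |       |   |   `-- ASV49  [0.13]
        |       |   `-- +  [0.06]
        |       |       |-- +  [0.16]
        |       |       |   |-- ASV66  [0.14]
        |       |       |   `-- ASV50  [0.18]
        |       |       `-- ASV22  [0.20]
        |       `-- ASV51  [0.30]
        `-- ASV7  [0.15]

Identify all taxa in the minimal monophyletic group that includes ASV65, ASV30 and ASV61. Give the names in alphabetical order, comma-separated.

ASV1, ASV13, ASV15, ASV17, ASV22, ASV24, ASV26, ASV30, ASV34, ASV4, ASV49, ASV50, ASV51, ASV58, ASV61, ASV64, ASV65, ASV66, ASV7, ASV8, ASV9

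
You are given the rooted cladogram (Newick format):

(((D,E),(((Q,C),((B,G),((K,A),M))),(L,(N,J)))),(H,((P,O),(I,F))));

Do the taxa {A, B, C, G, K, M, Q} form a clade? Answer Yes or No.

Yes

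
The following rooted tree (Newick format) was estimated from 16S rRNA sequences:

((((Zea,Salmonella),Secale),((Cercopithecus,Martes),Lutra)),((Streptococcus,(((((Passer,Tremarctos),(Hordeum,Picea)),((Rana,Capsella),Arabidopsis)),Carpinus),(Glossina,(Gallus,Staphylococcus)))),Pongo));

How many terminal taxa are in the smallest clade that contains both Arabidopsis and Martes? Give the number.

The MRCA of Arabidopsis and Martes is the root, so the clade is the entire tree.
That clade contains 19 terminal taxa: Arabidopsis, Capsella, Carpinus, Cercopithecus, Gallus, Glossina, Hordeum, Lutra, Martes, Passer, Picea, Pongo, Rana, Salmonella, Secale, Staphylococcus, Streptococcus, Tremarctos, Zea.

19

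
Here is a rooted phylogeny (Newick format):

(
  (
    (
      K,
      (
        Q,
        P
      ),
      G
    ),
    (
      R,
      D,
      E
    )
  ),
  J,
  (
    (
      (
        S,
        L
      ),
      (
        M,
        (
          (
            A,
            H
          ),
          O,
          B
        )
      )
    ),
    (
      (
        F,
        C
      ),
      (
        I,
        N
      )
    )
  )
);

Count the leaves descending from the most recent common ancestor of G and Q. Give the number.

4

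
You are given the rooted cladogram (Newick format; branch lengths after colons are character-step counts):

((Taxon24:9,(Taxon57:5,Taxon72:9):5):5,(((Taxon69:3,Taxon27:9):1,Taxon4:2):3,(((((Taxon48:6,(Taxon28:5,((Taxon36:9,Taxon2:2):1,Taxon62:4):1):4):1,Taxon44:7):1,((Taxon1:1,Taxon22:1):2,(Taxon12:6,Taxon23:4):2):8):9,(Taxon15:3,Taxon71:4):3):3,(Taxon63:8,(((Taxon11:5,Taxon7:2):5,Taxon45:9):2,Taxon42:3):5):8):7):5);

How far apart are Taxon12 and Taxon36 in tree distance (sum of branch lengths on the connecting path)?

33

The path runs Taxon12 → … → MRCA → … → Taxon36; the MRCA is the node subtending (((Taxon48,(Taxon28,((Taxon36,Taxon2),Taxon62))),Taxon44),((Taxon1,Taxon22),(Taxon12,Taxon23))).
Branch lengths along that path: 6 + 2 + 8 + 1 + 1 + 4 + 1 + 1 + 9 = 33.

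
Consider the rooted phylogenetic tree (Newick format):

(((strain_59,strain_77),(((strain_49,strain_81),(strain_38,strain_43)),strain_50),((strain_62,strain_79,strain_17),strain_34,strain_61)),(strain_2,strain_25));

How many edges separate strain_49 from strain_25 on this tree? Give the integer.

7

The MRCA of strain_49 and strain_25 is the root of the tree.
From strain_49 up to that node: 5 branches. From strain_25 up to the same node: 2 branches. Total: 5 + 2 = 7.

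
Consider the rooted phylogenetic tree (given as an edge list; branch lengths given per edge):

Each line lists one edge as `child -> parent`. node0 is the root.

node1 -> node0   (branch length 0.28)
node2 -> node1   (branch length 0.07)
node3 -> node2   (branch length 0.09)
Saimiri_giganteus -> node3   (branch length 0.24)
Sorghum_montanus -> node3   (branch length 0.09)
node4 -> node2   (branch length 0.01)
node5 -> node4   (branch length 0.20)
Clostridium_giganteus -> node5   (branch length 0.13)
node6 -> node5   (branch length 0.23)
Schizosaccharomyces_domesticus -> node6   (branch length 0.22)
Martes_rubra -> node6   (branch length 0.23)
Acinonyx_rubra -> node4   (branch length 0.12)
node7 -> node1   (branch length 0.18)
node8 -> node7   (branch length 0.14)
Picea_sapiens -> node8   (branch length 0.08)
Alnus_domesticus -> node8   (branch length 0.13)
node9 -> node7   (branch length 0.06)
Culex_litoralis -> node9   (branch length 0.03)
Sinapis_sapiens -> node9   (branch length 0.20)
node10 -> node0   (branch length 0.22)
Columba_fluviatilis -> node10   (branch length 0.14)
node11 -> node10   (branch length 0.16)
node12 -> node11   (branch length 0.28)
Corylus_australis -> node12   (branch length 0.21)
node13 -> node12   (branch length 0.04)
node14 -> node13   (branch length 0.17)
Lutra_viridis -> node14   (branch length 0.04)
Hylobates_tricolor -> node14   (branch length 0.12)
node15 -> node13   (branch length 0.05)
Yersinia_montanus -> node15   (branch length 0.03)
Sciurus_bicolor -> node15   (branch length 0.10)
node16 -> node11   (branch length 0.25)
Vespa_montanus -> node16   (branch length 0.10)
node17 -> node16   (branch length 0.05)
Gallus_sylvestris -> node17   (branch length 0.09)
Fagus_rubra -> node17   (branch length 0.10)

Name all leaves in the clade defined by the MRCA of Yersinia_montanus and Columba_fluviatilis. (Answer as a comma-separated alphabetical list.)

Tracing Yersinia_montanus: it sits inside (Yersinia_montanus,Sciurus_bicolor).
Tracing Columba_fluviatilis: it sits inside (Columba_fluviatilis,((Corylus_australis,((Lutra_viridis,Hylobates_tricolor),(Yersinia_montanus,Sciurus_bicolor))),(Vespa_montanus,(Gallus_sylvestris,Fagus_rubra)))).
The smallest clade enclosing both is (Columba_fluviatilis,((Corylus_australis,((Lutra_viridis,Hylobates_tricolor),(Yersinia_montanus,Sciurus_bicolor))),(Vespa_montanus,(Gallus_sylvestris,Fagus_rubra)))); the answer is its 9 terminal taxa in alphabetical order.

Columba_fluviatilis, Corylus_australis, Fagus_rubra, Gallus_sylvestris, Hylobates_tricolor, Lutra_viridis, Sciurus_bicolor, Vespa_montanus, Yersinia_montanus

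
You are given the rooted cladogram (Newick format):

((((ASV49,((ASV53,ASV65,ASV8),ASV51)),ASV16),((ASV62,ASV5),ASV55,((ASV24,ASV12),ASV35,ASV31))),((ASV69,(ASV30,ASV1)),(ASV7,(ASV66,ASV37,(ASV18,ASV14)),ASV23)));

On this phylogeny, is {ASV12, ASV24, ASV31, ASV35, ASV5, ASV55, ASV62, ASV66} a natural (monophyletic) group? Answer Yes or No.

The MRCA of the listed taxa is the root, so the smallest clade containing them is the whole tree.
That clade also contains ASV1, ASV14, ASV16, ASV18, ASV23, ASV30, ASV37, ASV49, ASV51, ASV53, ASV65, ASV69, ASV7, ASV8, which are not in the proposed group, so the group is not monophyletic.

No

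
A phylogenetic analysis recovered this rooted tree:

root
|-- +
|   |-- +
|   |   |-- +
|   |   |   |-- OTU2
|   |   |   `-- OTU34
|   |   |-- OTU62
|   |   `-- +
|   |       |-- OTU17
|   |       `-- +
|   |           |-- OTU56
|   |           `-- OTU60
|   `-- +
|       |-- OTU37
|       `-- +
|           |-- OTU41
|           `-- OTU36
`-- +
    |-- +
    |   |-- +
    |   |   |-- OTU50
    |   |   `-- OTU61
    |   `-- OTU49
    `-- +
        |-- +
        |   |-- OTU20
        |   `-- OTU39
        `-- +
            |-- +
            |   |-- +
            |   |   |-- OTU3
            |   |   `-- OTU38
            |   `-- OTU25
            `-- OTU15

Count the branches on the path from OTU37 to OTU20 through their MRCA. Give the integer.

The MRCA of OTU37 and OTU20 is the root of the tree.
From OTU37 up to that node: 3 branches. From OTU20 up to the same node: 4 branches. Total: 3 + 4 = 7.

7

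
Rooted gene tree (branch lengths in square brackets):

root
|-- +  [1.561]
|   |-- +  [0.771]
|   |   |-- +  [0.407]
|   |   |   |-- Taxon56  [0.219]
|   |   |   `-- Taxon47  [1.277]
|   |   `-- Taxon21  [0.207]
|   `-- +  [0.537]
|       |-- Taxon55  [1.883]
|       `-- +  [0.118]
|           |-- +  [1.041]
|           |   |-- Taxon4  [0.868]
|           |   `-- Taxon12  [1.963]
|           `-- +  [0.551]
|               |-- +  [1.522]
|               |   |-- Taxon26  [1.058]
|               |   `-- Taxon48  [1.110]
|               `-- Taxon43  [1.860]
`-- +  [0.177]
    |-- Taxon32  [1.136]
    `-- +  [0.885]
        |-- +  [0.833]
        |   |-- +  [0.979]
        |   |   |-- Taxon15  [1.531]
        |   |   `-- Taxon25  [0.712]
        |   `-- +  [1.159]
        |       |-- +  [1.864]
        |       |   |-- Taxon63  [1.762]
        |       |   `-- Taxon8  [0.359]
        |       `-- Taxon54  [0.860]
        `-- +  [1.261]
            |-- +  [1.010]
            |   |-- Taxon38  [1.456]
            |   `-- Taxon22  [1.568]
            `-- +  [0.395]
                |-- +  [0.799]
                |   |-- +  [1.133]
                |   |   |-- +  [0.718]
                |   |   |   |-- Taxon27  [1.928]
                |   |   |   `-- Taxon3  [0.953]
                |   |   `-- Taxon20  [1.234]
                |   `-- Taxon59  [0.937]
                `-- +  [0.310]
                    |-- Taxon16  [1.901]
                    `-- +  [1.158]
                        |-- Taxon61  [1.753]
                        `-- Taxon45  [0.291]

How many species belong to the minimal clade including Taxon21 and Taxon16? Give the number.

24

The MRCA of Taxon21 and Taxon16 is the root, so the clade is the entire tree.
That clade contains 24 terminal taxa: Taxon12, Taxon15, Taxon16, Taxon20, Taxon21, Taxon22, Taxon25, Taxon26, Taxon27, Taxon3, Taxon32, Taxon38, Taxon4, Taxon43, Taxon45, Taxon47, Taxon48, Taxon54, Taxon55, Taxon56, Taxon59, Taxon61, Taxon63, Taxon8.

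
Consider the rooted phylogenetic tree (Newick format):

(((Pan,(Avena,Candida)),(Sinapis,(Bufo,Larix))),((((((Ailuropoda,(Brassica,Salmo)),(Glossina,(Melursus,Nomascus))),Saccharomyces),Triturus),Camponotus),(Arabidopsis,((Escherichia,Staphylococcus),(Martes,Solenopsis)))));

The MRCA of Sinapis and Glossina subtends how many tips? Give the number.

20

The MRCA of Sinapis and Glossina is the root, so the clade is the entire tree.
That clade contains 20 terminal taxa: Ailuropoda, Arabidopsis, Avena, Brassica, Bufo, Camponotus, Candida, Escherichia, Glossina, Larix, Martes, Melursus, Nomascus, Pan, Saccharomyces, Salmo, Sinapis, Solenopsis, Staphylococcus, Triturus.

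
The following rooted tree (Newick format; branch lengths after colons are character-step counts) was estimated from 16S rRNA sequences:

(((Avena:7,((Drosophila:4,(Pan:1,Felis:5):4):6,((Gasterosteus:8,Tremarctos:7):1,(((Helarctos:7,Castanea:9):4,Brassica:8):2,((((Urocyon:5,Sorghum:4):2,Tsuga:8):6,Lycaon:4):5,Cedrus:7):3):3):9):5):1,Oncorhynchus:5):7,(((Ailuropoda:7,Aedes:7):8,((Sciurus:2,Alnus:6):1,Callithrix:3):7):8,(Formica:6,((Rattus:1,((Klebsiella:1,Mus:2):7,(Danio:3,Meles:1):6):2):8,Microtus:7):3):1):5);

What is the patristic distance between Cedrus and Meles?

The path runs Cedrus → … → MRCA → … → Meles; the MRCA is the root of the tree.
Branch lengths along that path: 7 + 3 + 3 + 9 + 5 + 1 + 7 + 5 + 1 + 3 + 8 + 2 + 6 + 1 = 61.

61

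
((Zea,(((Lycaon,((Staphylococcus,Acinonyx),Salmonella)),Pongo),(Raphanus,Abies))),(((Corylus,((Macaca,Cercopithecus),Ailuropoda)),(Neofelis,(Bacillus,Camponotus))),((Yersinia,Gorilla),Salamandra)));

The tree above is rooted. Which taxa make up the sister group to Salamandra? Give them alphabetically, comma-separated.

Gorilla, Yersinia

Salamandra attaches to the tree at the node subtending ((Yersinia,Gorilla),Salamandra).
The other lineage descending from that same node — the sister group — is (Yersinia,Gorilla); its 2 tips in alphabetical order are the answer.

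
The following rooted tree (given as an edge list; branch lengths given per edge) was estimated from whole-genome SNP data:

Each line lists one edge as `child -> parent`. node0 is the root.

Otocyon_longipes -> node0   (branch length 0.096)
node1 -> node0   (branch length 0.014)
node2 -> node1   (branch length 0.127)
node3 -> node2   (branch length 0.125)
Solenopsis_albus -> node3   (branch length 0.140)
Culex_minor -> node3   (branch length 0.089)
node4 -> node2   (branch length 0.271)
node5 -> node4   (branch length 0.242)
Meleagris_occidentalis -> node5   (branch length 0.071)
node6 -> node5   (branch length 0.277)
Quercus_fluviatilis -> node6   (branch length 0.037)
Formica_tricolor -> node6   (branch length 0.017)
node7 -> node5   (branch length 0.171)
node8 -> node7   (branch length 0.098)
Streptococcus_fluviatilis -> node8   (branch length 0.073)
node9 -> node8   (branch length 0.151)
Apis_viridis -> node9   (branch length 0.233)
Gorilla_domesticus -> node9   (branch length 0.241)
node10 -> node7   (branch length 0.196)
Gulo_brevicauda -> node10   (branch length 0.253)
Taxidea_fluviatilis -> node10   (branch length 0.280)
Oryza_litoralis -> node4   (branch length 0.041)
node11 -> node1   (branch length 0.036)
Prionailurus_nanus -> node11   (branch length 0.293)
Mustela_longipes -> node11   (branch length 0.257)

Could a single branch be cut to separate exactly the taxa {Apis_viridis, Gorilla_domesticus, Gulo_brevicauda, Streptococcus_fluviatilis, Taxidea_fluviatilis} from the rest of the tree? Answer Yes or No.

Yes

The most recent common ancestor of these taxa subtends ((Streptococcus_fluviatilis,(Apis_viridis,Gorilla_domesticus)),(Gulo_brevicauda,Taxidea_fluviatilis)).
That clade has exactly 5 tips — every listed taxon and nothing else — so the group is monophyletic.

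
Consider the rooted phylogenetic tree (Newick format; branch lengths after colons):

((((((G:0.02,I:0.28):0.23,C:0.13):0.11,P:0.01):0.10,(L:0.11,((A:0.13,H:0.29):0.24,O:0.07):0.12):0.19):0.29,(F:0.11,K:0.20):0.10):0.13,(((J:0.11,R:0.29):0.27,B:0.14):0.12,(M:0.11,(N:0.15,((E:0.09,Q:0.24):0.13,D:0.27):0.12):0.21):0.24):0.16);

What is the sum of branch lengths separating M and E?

0.66

The path runs M → … → MRCA → … → E; the MRCA is the node subtending (M,(N,((E,Q),D))).
Branch lengths along that path: 0.11 + 0.21 + 0.12 + 0.13 + 0.09 = 0.66.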